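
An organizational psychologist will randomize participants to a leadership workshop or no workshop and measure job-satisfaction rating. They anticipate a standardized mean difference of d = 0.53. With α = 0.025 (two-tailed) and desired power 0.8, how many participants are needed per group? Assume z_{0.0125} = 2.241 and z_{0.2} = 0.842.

For two independent groups with equal n: n = 2·((z_{α/2} + z_β) / d)².
z_{α/2} + z_β = 2.241 + 0.842 = 3.083.
n = 2 × (3.083 / 0.53)² = 2 × 5.817² = 2 × 33.84 = 67.7.
Round up to the next whole participant.

n = 68 per group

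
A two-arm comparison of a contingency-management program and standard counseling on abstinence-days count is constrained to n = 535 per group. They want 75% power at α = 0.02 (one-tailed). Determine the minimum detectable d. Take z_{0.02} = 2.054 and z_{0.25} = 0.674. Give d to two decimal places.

For two independent groups of n = 535 each: d_min = (z_{α} + z_β)·√(2/n).
z-sum = 2.054 + 0.674 = 2.728.
d_min = 2.728 × √(2/535) = 2.728 × 0.0611 = 0.167.

d_min ≈ 0.17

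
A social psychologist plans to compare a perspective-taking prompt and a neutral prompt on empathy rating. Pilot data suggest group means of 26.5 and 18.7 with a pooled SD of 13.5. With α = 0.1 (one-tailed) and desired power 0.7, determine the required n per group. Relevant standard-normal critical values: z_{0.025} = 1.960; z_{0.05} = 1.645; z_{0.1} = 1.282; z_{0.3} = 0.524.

n = 20 per group

Cohen's d = |M₁ − M₂| / SD_pooled = |26.5 − 18.7| / 13.5 = 7.8 / 13.5 = 0.578.
For two independent groups with equal n: n = 2·((z_{α} + z_β) / d)².
z_{α} + z_β = 1.282 + 0.524 = 1.806.
n = 2 × (1.806 / 0.578)² = 2 × 3.125² = 2 × 9.76 = 19.5.
Round up to the next whole participant.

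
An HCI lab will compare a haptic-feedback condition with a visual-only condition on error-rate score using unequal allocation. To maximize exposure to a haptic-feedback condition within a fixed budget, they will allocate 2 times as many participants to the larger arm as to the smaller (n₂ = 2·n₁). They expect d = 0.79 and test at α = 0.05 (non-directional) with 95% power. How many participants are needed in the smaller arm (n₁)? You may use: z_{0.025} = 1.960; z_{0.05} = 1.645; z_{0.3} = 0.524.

With allocation ratio k = n₂/n₁ = 2, Var(x̄₁−x̄₂) = σ²(1/n₁ + 1/(k·n₁)) = σ²·(k+1)/(k·n₁).
So n₁ = (1 + 1/k)·((z_{α/2} + z_β)/d)² = 1.500 × (3.605/0.79)².
n₁ = 1.500 × 20.82 = 31.2.
Round up: n₁ = 32, giving n₂ = 2 × 32 = 64.

n₁ = 32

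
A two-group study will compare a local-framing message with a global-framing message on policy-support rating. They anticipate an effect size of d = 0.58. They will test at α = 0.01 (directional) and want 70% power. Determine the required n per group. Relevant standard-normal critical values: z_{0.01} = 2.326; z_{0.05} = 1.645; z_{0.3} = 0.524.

n = 49 per group

For two independent groups with equal n: n = 2·((z_{α} + z_β) / d)².
z_{α} + z_β = 2.326 + 0.524 = 2.850.
n = 2 × (2.850 / 0.58)² = 2 × 4.914² = 2 × 24.15 = 48.3.
Round up to the next whole participant.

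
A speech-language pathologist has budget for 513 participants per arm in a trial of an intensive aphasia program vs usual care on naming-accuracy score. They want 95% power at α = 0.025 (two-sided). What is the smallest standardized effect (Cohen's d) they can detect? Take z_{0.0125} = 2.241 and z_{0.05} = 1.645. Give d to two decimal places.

For two independent groups of n = 513 each: d_min = (z_{α/2} + z_β)·√(2/n).
z-sum = 2.241 + 1.645 = 3.886.
d_min = 3.886 × √(2/513) = 3.886 × 0.0624 = 0.243.

d_min ≈ 0.24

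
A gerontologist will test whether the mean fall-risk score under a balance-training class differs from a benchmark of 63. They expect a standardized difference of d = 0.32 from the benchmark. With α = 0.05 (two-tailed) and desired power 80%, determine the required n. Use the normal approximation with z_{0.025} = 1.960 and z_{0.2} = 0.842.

n = 77

For a one-sample test: n = ((z_{α/2} + z_β) / d)².
z_{α/2} + z_β = 1.960 + 0.842 = 2.802.
n = (2.802 / 0.32)² = 8.756² = 76.67.
Round up.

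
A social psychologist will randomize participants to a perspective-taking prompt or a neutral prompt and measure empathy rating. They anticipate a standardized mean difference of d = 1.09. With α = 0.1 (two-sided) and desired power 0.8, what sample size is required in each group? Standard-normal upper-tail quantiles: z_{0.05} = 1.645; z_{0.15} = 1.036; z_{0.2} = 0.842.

For two independent groups with equal n: n = 2·((z_{α/2} + z_β) / d)².
z_{α/2} + z_β = 1.645 + 0.842 = 2.487.
n = 2 × (2.487 / 1.09)² = 2 × 2.282² = 2 × 5.21 = 10.4.
Round up to the next whole participant.

n = 11 per group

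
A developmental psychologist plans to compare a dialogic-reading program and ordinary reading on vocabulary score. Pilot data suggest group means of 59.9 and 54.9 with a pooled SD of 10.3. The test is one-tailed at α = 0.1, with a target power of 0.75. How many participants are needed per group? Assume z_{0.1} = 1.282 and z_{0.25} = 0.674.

n = 33 per group

Cohen's d = |M₁ − M₂| / SD_pooled = |59.9 − 54.9| / 10.3 = 5.0 / 10.3 = 0.485.
For two independent groups with equal n: n = 2·((z_{α} + z_β) / d)².
z_{α} + z_β = 1.282 + 0.674 = 1.956.
n = 2 × (1.956 / 0.485)² = 2 × 4.033² = 2 × 16.27 = 32.5.
Round up to the next whole participant.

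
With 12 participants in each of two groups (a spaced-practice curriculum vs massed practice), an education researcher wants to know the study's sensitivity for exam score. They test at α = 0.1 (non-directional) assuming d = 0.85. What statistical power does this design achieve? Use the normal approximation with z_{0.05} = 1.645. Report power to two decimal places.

power ≈ 0.67

For two equal groups, power = Φ(d·√(n/2) − z_{α/2}).
d·√(n/2) = 0.85 × √(12/2) = 0.85 × 2.449 = 2.082.
z_β = 2.082 − 1.645 = 0.437.
Power = Φ(0.437) = 0.669.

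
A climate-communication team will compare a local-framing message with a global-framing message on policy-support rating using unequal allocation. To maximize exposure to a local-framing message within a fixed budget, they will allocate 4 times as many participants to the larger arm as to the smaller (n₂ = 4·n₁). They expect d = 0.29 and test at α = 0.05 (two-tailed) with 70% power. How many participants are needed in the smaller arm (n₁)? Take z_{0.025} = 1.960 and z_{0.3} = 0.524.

With allocation ratio k = n₂/n₁ = 4, Var(x̄₁−x̄₂) = σ²(1/n₁ + 1/(k·n₁)) = σ²·(k+1)/(k·n₁).
So n₁ = (1 + 1/k)·((z_{α/2} + z_β)/d)² = 1.250 × (2.484/0.29)².
n₁ = 1.250 × 73.37 = 91.7.
Round up: n₁ = 92, giving n₂ = 4 × 92 = 368.

n₁ = 92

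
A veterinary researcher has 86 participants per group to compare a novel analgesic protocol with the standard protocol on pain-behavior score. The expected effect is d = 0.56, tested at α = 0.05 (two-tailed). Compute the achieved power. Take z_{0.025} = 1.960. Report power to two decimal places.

For two equal groups, power = Φ(d·√(n/2) − z_{α/2}).
d·√(n/2) = 0.56 × √(86/2) = 0.56 × 6.557 = 3.672.
z_β = 3.672 − 1.960 = 1.712.
Power = Φ(1.712) = 0.957.

power ≈ 0.96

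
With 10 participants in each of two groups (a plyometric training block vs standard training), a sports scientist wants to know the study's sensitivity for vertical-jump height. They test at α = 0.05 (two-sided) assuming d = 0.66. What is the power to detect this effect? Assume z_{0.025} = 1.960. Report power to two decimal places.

For two equal groups, power = Φ(d·√(n/2) − z_{α/2}).
d·√(n/2) = 0.66 × √(10/2) = 0.66 × 2.236 = 1.476.
z_β = 1.476 − 1.960 = -0.484.
Power = Φ(-0.484) = 0.314.

power ≈ 0.31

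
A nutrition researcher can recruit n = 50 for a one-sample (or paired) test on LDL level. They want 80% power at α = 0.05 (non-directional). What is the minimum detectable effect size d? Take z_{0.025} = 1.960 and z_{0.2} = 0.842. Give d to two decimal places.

For a single sample (or paired design) of n = 50: d_min = (z_{α/2} + z_β)/√n.
z-sum = 1.960 + 0.842 = 2.802.
d_min = 2.802 / √50 = 2.802 / 7.071 = 0.396.

d_min ≈ 0.40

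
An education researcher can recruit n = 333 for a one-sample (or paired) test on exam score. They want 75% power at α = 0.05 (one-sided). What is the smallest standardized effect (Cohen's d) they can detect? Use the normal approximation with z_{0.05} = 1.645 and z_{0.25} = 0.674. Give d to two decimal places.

For a single sample (or paired design) of n = 333: d_min = (z_{α} + z_β)/√n.
z-sum = 1.645 + 0.674 = 2.319.
d_min = 2.319 / √333 = 2.319 / 18.248 = 0.127.

d_min ≈ 0.13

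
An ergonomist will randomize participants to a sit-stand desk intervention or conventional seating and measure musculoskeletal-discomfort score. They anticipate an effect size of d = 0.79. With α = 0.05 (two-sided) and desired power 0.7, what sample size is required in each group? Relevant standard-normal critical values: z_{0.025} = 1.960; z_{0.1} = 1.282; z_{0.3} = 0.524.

n = 20 per group

For two independent groups with equal n: n = 2·((z_{α/2} + z_β) / d)².
z_{α/2} + z_β = 1.960 + 0.524 = 2.484.
n = 2 × (2.484 / 0.79)² = 2 × 3.144² = 2 × 9.89 = 19.8.
Round up to the next whole participant.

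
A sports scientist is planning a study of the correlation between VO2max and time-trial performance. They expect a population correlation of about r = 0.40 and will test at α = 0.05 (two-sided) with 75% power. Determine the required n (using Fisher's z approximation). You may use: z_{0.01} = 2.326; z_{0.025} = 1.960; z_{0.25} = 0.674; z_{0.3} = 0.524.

Fisher's z: C = ½·ln((1+r)/(1−r)) = ½·ln(2.3333) = 0.4236.
n = ((z_{α/2} + z_β)/C)² + 3.
(1.960 + 0.674) / 0.4236 = 2.634 / 0.4236 = 6.218.
n = 6.218² + 3 = 38.67 + 3 = 41.7.
Round up.

n = 42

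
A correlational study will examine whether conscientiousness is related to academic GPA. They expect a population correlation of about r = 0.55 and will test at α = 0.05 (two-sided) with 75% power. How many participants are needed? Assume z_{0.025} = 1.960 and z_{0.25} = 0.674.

n = 22

Fisher's z: C = ½·ln((1+r)/(1−r)) = ½·ln(3.4444) = 0.6184.
n = ((z_{α/2} + z_β)/C)² + 3.
(1.960 + 0.674) / 0.6184 = 2.634 / 0.6184 = 4.259.
n = 4.259² + 3 = 18.14 + 3 = 21.1.
Round up.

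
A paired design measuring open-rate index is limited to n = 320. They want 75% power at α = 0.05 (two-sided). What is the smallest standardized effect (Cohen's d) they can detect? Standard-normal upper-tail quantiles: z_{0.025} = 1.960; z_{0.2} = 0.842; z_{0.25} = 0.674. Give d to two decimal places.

d_min ≈ 0.15

For a single sample (or paired design) of n = 320: d_min = (z_{α/2} + z_β)/√n.
z-sum = 1.960 + 0.674 = 2.634.
d_min = 2.634 / √320 = 2.634 / 17.889 = 0.147.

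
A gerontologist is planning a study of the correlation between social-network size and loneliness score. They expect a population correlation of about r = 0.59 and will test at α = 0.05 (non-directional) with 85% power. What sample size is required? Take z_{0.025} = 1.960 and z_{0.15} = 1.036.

n = 23

Fisher's z: C = ½·ln((1+r)/(1−r)) = ½·ln(3.8780) = 0.6777.
n = ((z_{α/2} + z_β)/C)² + 3.
(1.960 + 1.036) / 0.6777 = 2.996 / 0.6777 = 4.421.
n = 4.421² + 3 = 19.54 + 3 = 22.5.
Round up.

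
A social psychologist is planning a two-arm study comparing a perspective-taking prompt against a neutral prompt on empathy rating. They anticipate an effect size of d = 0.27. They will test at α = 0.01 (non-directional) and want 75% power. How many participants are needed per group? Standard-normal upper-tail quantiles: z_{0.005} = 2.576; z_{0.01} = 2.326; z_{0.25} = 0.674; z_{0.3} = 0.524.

n = 290 per group

For two independent groups with equal n: n = 2·((z_{α/2} + z_β) / d)².
z_{α/2} + z_β = 2.576 + 0.674 = 3.250.
n = 2 × (3.250 / 0.27)² = 2 × 12.037² = 2 × 144.89 = 289.8.
Round up to the next whole participant.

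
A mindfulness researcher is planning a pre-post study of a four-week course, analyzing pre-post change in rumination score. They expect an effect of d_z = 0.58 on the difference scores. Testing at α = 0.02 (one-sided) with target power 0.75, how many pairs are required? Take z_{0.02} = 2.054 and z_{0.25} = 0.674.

For a paired (one-sample on differences) test: n = ((z_{α} + z_β) / d)².
z_{α} + z_β = 2.054 + 0.674 = 2.728.
n = (2.728 / 0.58)² = 4.703² = 22.12.
Round up.

n = 23 pairs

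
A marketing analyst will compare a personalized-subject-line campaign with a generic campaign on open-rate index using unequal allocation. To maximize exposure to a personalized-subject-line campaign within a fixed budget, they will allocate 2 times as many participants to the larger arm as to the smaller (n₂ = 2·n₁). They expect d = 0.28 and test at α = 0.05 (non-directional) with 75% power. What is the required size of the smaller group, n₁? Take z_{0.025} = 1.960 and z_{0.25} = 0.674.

n₁ = 133

With allocation ratio k = n₂/n₁ = 2, Var(x̄₁−x̄₂) = σ²(1/n₁ + 1/(k·n₁)) = σ²·(k+1)/(k·n₁).
So n₁ = (1 + 1/k)·((z_{α/2} + z_β)/d)² = 1.500 × (2.634/0.28)².
n₁ = 1.500 × 88.49 = 132.7.
Round up: n₁ = 133, giving n₂ = 2 × 133 = 266.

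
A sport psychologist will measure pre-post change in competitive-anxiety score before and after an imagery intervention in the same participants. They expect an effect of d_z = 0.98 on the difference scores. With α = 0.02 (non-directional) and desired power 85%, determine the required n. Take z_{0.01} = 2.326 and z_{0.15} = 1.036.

For a paired (one-sample on differences) test: n = ((z_{α/2} + z_β) / d)².
z_{α/2} + z_β = 2.326 + 1.036 = 3.362.
n = (3.362 / 0.98)² = 3.431² = 11.77.
Round up.

n = 12 pairs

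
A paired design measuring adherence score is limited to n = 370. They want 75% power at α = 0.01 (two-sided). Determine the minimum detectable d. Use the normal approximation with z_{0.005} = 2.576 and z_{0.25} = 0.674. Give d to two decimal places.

d_min ≈ 0.17

For a single sample (or paired design) of n = 370: d_min = (z_{α/2} + z_β)/√n.
z-sum = 2.576 + 0.674 = 3.250.
d_min = 3.250 / √370 = 3.250 / 19.235 = 0.169.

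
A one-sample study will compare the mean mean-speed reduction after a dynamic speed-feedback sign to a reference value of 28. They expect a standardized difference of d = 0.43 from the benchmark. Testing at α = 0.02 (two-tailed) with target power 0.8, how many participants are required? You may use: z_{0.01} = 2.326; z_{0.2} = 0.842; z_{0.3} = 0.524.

n = 55

For a one-sample test: n = ((z_{α/2} + z_β) / d)².
z_{α/2} + z_β = 2.326 + 0.842 = 3.168.
n = (3.168 / 0.43)² = 7.367² = 54.28.
Round up.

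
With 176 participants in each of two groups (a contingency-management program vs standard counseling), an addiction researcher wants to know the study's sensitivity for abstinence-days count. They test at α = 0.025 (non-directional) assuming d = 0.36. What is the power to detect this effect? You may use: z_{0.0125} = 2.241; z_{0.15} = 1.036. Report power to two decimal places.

power ≈ 0.87

For two equal groups, power = Φ(d·√(n/2) − z_{α/2}).
d·√(n/2) = 0.36 × √(176/2) = 0.36 × 9.381 = 3.377.
z_β = 3.377 − 2.241 = 1.136.
Power = Φ(1.136) = 0.872.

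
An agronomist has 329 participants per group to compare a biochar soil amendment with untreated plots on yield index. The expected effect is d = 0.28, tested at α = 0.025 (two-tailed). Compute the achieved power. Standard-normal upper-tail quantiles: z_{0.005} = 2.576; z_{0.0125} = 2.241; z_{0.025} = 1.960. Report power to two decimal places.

For two equal groups, power = Φ(d·√(n/2) − z_{α/2}).
d·√(n/2) = 0.28 × √(329/2) = 0.28 × 12.826 = 3.591.
z_β = 3.591 − 2.241 = 1.350.
Power = Φ(1.350) = 0.912.

power ≈ 0.91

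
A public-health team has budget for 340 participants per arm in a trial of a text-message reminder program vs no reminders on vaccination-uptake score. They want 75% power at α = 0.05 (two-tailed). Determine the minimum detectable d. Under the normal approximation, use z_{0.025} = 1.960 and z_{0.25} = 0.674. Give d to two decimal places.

d_min ≈ 0.20

For two independent groups of n = 340 each: d_min = (z_{α/2} + z_β)·√(2/n).
z-sum = 1.960 + 0.674 = 2.634.
d_min = 2.634 × √(2/340) = 2.634 × 0.0767 = 0.202.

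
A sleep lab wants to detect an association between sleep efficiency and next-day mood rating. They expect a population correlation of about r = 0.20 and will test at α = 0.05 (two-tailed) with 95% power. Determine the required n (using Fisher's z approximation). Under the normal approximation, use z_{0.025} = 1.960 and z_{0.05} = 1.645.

Fisher's z: C = ½·ln((1+r)/(1−r)) = ½·ln(1.5000) = 0.2027.
n = ((z_{α/2} + z_β)/C)² + 3.
(1.960 + 1.645) / 0.2027 = 3.605 / 0.2027 = 17.785.
n = 17.785² + 3 = 316.30 + 3 = 319.3.
Round up.

n = 320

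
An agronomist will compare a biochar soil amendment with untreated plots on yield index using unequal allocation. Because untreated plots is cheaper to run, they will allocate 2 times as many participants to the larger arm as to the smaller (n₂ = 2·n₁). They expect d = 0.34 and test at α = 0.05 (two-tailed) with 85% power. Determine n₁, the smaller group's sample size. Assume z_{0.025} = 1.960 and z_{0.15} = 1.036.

n₁ = 117

With allocation ratio k = n₂/n₁ = 2, Var(x̄₁−x̄₂) = σ²(1/n₁ + 1/(k·n₁)) = σ²·(k+1)/(k·n₁).
So n₁ = (1 + 1/k)·((z_{α/2} + z_β)/d)² = 1.500 × (2.996/0.34)².
n₁ = 1.500 × 77.65 = 116.5.
Round up: n₁ = 117, giving n₂ = 2 × 117 = 234.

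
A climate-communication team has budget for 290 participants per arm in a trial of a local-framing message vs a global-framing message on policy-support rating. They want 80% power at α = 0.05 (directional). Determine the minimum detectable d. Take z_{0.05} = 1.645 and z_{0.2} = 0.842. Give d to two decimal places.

For two independent groups of n = 290 each: d_min = (z_{α} + z_β)·√(2/n).
z-sum = 1.645 + 0.842 = 2.487.
d_min = 2.487 × √(2/290) = 2.487 × 0.0830 = 0.207.

d_min ≈ 0.21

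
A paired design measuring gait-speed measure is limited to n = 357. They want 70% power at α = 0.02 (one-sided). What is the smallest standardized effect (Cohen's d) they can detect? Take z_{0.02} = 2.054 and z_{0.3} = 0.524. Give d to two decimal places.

For a single sample (or paired design) of n = 357: d_min = (z_{α} + z_β)/√n.
z-sum = 2.054 + 0.524 = 2.578.
d_min = 2.578 / √357 = 2.578 / 18.894 = 0.136.

d_min ≈ 0.14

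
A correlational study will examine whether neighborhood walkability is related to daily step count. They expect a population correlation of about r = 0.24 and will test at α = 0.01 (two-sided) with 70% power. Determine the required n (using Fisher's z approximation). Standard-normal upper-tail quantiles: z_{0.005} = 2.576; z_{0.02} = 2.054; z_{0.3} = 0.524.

n = 164

Fisher's z: C = ½·ln((1+r)/(1−r)) = ½·ln(1.6316) = 0.2448.
n = ((z_{α/2} + z_β)/C)² + 3.
(2.576 + 0.524) / 0.2448 = 3.100 / 0.2448 = 12.663.
n = 12.663² + 3 = 160.36 + 3 = 163.4.
Round up.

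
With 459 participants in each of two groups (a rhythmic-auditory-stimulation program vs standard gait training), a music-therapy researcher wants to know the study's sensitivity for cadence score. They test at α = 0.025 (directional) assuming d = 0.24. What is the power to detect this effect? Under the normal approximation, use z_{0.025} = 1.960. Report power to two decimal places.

For two equal groups, power = Φ(d·√(n/2) − z_{α}).
d·√(n/2) = 0.24 × √(459/2) = 0.24 × 15.149 = 3.636.
z_β = 3.636 − 1.960 = 1.676.
Power = Φ(1.676) = 0.953.

power ≈ 0.95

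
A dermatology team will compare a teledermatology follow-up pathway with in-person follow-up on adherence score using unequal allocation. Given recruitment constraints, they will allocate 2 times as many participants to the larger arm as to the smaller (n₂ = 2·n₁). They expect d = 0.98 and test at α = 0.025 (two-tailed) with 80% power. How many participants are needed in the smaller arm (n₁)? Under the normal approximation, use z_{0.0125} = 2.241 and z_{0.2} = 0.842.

With allocation ratio k = n₂/n₁ = 2, Var(x̄₁−x̄₂) = σ²(1/n₁ + 1/(k·n₁)) = σ²·(k+1)/(k·n₁).
So n₁ = (1 + 1/k)·((z_{α/2} + z_β)/d)² = 1.500 × (3.083/0.98)².
n₁ = 1.500 × 9.90 = 14.8.
Round up: n₁ = 15, giving n₂ = 2 × 15 = 30.

n₁ = 15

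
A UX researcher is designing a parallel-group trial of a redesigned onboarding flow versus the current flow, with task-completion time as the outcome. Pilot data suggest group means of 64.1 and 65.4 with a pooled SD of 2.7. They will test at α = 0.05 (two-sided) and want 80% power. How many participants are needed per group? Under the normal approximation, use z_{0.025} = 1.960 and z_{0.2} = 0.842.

n = 68 per group

Cohen's d = |M₁ − M₂| / SD_pooled = |64.1 − 65.4| / 2.7 = 1.3 / 2.7 = 0.481.
For two independent groups with equal n: n = 2·((z_{α/2} + z_β) / d)².
z_{α/2} + z_β = 1.960 + 0.842 = 2.802.
n = 2 × (2.802 / 0.481)² = 2 × 5.825² = 2 × 33.93 = 67.9.
Round up to the next whole participant.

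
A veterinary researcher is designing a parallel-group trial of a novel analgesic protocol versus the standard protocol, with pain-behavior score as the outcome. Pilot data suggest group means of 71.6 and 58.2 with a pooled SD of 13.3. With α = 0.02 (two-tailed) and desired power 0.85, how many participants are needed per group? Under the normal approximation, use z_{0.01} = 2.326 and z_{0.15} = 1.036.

Cohen's d = |M₁ − M₂| / SD_pooled = |71.6 − 58.2| / 13.3 = 13.4 / 13.3 = 1.008.
For two independent groups with equal n: n = 2·((z_{α/2} + z_β) / d)².
z_{α/2} + z_β = 2.326 + 1.036 = 3.362.
n = 2 × (3.362 / 1.008)² = 2 × 3.335² = 2 × 11.12 = 22.2.
Round up to the next whole participant.

n = 23 per group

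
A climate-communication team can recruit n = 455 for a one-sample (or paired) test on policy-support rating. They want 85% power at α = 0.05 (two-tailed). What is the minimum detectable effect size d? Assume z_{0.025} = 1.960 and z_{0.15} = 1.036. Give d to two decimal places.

d_min ≈ 0.14

For a single sample (or paired design) of n = 455: d_min = (z_{α/2} + z_β)/√n.
z-sum = 1.960 + 1.036 = 2.996.
d_min = 2.996 / √455 = 2.996 / 21.331 = 0.140.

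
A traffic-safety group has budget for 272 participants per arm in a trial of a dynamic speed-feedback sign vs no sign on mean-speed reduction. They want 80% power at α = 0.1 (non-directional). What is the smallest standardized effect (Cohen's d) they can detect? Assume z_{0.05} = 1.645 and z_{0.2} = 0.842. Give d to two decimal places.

d_min ≈ 0.21

For two independent groups of n = 272 each: d_min = (z_{α/2} + z_β)·√(2/n).
z-sum = 1.645 + 0.842 = 2.487.
d_min = 2.487 × √(2/272) = 2.487 × 0.0857 = 0.213.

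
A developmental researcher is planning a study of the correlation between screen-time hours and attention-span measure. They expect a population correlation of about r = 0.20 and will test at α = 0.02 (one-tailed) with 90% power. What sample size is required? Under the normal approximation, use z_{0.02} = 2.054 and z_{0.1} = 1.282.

Fisher's z: C = ½·ln((1+r)/(1−r)) = ½·ln(1.5000) = 0.2027.
n = ((z_{α} + z_β)/C)² + 3.
(2.054 + 1.282) / 0.2027 = 3.336 / 0.2027 = 16.458.
n = 16.458² + 3 = 270.86 + 3 = 273.9.
Round up.

n = 274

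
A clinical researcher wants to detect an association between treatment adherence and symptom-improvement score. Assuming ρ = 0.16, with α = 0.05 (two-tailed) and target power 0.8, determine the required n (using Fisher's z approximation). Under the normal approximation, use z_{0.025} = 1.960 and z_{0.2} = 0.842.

n = 305

Fisher's z: C = ½·ln((1+r)/(1−r)) = ½·ln(1.3810) = 0.1614.
n = ((z_{α/2} + z_β)/C)² + 3.
(1.960 + 0.842) / 0.1614 = 2.802 / 0.1614 = 17.361.
n = 17.361² + 3 = 301.39 + 3 = 304.4.
Round up.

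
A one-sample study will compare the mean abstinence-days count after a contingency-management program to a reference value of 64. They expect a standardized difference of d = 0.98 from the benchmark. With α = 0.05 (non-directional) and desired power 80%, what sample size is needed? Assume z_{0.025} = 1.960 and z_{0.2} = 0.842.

n = 9

For a one-sample test: n = ((z_{α/2} + z_β) / d)².
z_{α/2} + z_β = 1.960 + 0.842 = 2.802.
n = (2.802 / 0.98)² = 2.859² = 8.17.
Round up.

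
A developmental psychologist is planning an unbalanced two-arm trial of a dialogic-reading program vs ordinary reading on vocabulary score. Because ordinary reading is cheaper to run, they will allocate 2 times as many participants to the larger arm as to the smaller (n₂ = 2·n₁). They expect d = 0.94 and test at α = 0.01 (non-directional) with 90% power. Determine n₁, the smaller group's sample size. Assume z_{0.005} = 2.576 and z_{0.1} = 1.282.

With allocation ratio k = n₂/n₁ = 2, Var(x̄₁−x̄₂) = σ²(1/n₁ + 1/(k·n₁)) = σ²·(k+1)/(k·n₁).
So n₁ = (1 + 1/k)·((z_{α/2} + z_β)/d)² = 1.500 × (3.858/0.94)².
n₁ = 1.500 × 16.84 = 25.3.
Round up: n₁ = 26, giving n₂ = 2 × 26 = 52.

n₁ = 26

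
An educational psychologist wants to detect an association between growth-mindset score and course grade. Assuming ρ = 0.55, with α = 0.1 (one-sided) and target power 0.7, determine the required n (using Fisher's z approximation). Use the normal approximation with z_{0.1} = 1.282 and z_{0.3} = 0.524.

n = 12

Fisher's z: C = ½·ln((1+r)/(1−r)) = ½·ln(3.4444) = 0.6184.
n = ((z_{α} + z_β)/C)² + 3.
(1.282 + 0.524) / 0.6184 = 1.806 / 0.6184 = 2.920.
n = 2.920² + 3 = 8.53 + 3 = 11.5.
Round up.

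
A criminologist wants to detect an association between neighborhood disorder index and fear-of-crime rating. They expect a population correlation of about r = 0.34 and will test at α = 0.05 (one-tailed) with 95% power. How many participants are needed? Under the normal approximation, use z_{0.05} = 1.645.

n = 90

Fisher's z: C = ½·ln((1+r)/(1−r)) = ½·ln(2.0303) = 0.3541.
n = ((z_{α} + z_β)/C)² + 3.
(1.645 + 1.645) / 0.3541 = 3.290 / 0.3541 = 9.291.
n = 9.291² + 3 = 86.33 + 3 = 89.3.
Round up.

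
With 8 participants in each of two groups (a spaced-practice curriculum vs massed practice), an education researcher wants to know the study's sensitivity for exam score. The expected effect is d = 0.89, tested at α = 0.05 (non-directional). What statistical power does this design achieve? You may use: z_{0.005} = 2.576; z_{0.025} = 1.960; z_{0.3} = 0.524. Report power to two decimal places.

For two equal groups, power = Φ(d·√(n/2) − z_{α/2}).
d·√(n/2) = 0.89 × √(8/2) = 0.89 × 2.000 = 1.780.
z_β = 1.780 − 1.960 = -0.180.
Power = Φ(-0.180) = 0.429.

power ≈ 0.43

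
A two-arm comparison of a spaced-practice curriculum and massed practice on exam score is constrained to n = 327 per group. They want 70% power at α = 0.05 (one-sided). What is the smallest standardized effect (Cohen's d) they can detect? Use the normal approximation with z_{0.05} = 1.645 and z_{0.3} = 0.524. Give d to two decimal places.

d_min ≈ 0.17

For two independent groups of n = 327 each: d_min = (z_{α} + z_β)·√(2/n).
z-sum = 1.645 + 0.524 = 2.169.
d_min = 2.169 × √(2/327) = 2.169 × 0.0782 = 0.170.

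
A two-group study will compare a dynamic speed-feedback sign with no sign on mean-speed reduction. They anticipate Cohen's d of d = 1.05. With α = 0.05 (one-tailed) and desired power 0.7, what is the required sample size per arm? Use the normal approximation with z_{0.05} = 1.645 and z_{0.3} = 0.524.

For two independent groups with equal n: n = 2·((z_{α} + z_β) / d)².
z_{α} + z_β = 1.645 + 0.524 = 2.169.
n = 2 × (2.169 / 1.05)² = 2 × 2.066² = 2 × 4.27 = 8.5.
Round up to the next whole participant.

n = 9 per group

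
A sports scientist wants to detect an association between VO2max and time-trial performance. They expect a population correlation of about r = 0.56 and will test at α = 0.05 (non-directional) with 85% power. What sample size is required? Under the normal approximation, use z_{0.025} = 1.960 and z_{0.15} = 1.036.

n = 26

Fisher's z: C = ½·ln((1+r)/(1−r)) = ½·ln(3.5455) = 0.6328.
n = ((z_{α/2} + z_β)/C)² + 3.
(1.960 + 1.036) / 0.6328 = 2.996 / 0.6328 = 4.735.
n = 4.735² + 3 = 22.42 + 3 = 25.4.
Round up.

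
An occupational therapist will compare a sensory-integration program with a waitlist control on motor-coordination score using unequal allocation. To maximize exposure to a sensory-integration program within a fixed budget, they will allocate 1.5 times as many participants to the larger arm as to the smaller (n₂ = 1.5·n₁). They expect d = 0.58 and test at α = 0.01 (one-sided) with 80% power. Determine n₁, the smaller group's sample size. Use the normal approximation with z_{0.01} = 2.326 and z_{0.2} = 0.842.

n₁ = 50

With allocation ratio k = n₂/n₁ = 1.5, Var(x̄₁−x̄₂) = σ²(1/n₁ + 1/(k·n₁)) = σ²·(k+1)/(k·n₁).
So n₁ = (1 + 1/k)·((z_{α} + z_β)/d)² = 1.667 × (3.168/0.58)².
n₁ = 1.667 × 29.83 = 49.7.
Round up: n₁ = 50, giving n₂ = 1.5 × 50 = 75.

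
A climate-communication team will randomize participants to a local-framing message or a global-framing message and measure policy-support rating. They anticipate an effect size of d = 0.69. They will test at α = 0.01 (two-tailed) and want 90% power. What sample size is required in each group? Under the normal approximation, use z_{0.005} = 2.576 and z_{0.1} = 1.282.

n = 63 per group

For two independent groups with equal n: n = 2·((z_{α/2} + z_β) / d)².
z_{α/2} + z_β = 2.576 + 1.282 = 3.858.
n = 2 × (3.858 / 0.69)² = 2 × 5.591² = 2 × 31.26 = 62.5.
Round up to the next whole participant.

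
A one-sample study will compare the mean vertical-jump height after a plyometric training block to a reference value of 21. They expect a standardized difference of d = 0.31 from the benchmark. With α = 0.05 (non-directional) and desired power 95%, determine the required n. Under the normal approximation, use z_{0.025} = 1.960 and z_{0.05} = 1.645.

For a one-sample test: n = ((z_{α/2} + z_β) / d)².
z_{α/2} + z_β = 1.960 + 1.645 = 3.605.
n = (3.605 / 0.31)² = 11.629² = 135.23.
Round up.

n = 136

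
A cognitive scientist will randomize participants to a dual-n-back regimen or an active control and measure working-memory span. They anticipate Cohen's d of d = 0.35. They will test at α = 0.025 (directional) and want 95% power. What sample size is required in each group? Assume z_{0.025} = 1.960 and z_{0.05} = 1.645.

For two independent groups with equal n: n = 2·((z_{α} + z_β) / d)².
z_{α} + z_β = 1.960 + 1.645 = 3.605.
n = 2 × (3.605 / 0.35)² = 2 × 10.300² = 2 × 106.09 = 212.2.
Round up to the next whole participant.

n = 213 per group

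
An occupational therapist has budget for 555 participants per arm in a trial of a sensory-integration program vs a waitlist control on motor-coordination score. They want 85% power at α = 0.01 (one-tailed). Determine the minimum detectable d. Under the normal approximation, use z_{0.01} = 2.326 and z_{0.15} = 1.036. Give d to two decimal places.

For two independent groups of n = 555 each: d_min = (z_{α} + z_β)·√(2/n).
z-sum = 2.326 + 1.036 = 3.362.
d_min = 3.362 × √(2/555) = 3.362 × 0.0600 = 0.202.

d_min ≈ 0.20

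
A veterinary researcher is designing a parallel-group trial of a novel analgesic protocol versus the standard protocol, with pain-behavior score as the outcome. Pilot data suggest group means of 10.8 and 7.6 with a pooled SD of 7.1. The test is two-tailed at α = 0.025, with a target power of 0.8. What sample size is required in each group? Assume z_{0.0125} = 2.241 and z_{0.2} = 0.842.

Cohen's d = |M₁ − M₂| / SD_pooled = |10.8 − 7.6| / 7.1 = 3.2 / 7.1 = 0.451.
For two independent groups with equal n: n = 2·((z_{α/2} + z_β) / d)².
z_{α/2} + z_β = 2.241 + 0.842 = 3.083.
n = 2 × (3.083 / 0.451)² = 2 × 6.836² = 2 × 46.73 = 93.5.
Round up to the next whole participant.

n = 94 per group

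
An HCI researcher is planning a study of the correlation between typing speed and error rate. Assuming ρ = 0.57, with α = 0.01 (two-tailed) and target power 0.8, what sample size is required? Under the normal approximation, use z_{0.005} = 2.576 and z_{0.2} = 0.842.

n = 31

Fisher's z: C = ½·ln((1+r)/(1−r)) = ½·ln(3.6512) = 0.6475.
n = ((z_{α/2} + z_β)/C)² + 3.
(2.576 + 0.842) / 0.6475 = 3.418 / 0.6475 = 5.279.
n = 5.279² + 3 = 27.87 + 3 = 30.9.
Round up.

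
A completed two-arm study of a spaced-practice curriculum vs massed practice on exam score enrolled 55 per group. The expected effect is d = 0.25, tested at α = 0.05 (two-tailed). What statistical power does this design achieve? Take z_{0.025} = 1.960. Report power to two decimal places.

For two equal groups, power = Φ(d·√(n/2) − z_{α/2}).
d·√(n/2) = 0.25 × √(55/2) = 0.25 × 5.244 = 1.311.
z_β = 1.311 − 1.960 = -0.649.
Power = Φ(-0.649) = 0.258.

power ≈ 0.26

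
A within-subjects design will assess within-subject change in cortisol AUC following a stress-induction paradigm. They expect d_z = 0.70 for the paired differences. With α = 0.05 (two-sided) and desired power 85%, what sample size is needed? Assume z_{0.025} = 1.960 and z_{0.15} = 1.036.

For a paired (one-sample on differences) test: n = ((z_{α/2} + z_β) / d)².
z_{α/2} + z_β = 1.960 + 1.036 = 2.996.
n = (2.996 / 0.70)² = 4.280² = 18.32.
Round up.

n = 19 pairs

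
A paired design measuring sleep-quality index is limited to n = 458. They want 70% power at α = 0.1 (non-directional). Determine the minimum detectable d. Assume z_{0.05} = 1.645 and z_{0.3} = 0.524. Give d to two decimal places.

For a single sample (or paired design) of n = 458: d_min = (z_{α/2} + z_β)/√n.
z-sum = 1.645 + 0.524 = 2.169.
d_min = 2.169 / √458 = 2.169 / 21.401 = 0.101.

d_min ≈ 0.10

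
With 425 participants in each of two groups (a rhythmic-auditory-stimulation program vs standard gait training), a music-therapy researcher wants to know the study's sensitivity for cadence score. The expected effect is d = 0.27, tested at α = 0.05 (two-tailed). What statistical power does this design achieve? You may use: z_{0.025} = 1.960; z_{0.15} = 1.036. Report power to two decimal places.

For two equal groups, power = Φ(d·√(n/2) − z_{α/2}).
d·√(n/2) = 0.27 × √(425/2) = 0.27 × 14.577 = 3.936.
z_β = 3.936 − 1.960 = 1.976.
Power = Φ(1.976) = 0.976.

power ≈ 0.98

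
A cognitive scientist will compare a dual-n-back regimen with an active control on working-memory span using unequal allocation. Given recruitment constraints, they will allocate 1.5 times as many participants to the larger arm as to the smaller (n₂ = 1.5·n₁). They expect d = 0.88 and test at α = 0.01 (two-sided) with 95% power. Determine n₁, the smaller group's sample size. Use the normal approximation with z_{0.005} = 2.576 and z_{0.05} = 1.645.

With allocation ratio k = n₂/n₁ = 1.5, Var(x̄₁−x̄₂) = σ²(1/n₁ + 1/(k·n₁)) = σ²·(k+1)/(k·n₁).
So n₁ = (1 + 1/k)·((z_{α/2} + z_β)/d)² = 1.667 × (4.221/0.88)².
n₁ = 1.667 × 23.01 = 38.3.
Round up: n₁ = 39, giving n₂ = ⌈1.5 × 39⌉ = ⌈58.5⌉ = 59.

n₁ = 39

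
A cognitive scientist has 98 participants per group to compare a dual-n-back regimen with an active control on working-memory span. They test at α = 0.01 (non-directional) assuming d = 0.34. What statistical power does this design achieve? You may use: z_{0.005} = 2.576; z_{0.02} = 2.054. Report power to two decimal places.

power ≈ 0.42

For two equal groups, power = Φ(d·√(n/2) − z_{α/2}).
d·√(n/2) = 0.34 × √(98/2) = 0.34 × 7.000 = 2.380.
z_β = 2.380 − 2.576 = -0.196.
Power = Φ(-0.196) = 0.422.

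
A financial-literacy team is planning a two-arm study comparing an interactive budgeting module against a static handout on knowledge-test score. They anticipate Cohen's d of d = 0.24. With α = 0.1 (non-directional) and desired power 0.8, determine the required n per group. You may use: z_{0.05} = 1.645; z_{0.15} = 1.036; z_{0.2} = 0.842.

For two independent groups with equal n: n = 2·((z_{α/2} + z_β) / d)².
z_{α/2} + z_β = 1.645 + 0.842 = 2.487.
n = 2 × (2.487 / 0.24)² = 2 × 10.363² = 2 × 107.38 = 214.8.
Round up to the next whole participant.

n = 215 per group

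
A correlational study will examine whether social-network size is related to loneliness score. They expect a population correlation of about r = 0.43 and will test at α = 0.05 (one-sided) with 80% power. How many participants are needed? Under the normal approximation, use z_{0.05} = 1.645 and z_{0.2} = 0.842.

Fisher's z: C = ½·ln((1+r)/(1−r)) = ½·ln(2.5088) = 0.4599.
n = ((z_{α} + z_β)/C)² + 3.
(1.645 + 0.842) / 0.4599 = 2.487 / 0.4599 = 5.408.
n = 5.408² + 3 = 29.24 + 3 = 32.2.
Round up.

n = 33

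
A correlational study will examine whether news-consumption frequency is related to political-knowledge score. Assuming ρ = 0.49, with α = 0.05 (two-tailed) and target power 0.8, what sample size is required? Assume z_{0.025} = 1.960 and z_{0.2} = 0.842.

n = 31

Fisher's z: C = ½·ln((1+r)/(1−r)) = ½·ln(2.9216) = 0.5361.
n = ((z_{α/2} + z_β)/C)² + 3.
(1.960 + 0.842) / 0.5361 = 2.802 / 0.5361 = 5.227.
n = 5.227² + 3 = 27.32 + 3 = 30.3.
Round up.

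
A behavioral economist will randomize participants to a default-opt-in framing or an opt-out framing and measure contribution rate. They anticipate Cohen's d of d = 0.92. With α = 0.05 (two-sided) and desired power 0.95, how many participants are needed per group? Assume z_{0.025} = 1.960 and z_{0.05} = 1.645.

For two independent groups with equal n: n = 2·((z_{α/2} + z_β) / d)².
z_{α/2} + z_β = 1.960 + 1.645 = 3.605.
n = 2 × (3.605 / 0.92)² = 2 × 3.918² = 2 × 15.35 = 30.7.
Round up to the next whole participant.

n = 31 per group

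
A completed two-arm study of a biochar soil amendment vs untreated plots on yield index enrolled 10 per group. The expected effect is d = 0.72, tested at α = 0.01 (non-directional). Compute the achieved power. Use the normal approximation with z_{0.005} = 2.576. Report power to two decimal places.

power ≈ 0.17

For two equal groups, power = Φ(d·√(n/2) − z_{α/2}).
d·√(n/2) = 0.72 × √(10/2) = 0.72 × 2.236 = 1.610.
z_β = 1.610 − 2.576 = -0.966.
Power = Φ(-0.966) = 0.167.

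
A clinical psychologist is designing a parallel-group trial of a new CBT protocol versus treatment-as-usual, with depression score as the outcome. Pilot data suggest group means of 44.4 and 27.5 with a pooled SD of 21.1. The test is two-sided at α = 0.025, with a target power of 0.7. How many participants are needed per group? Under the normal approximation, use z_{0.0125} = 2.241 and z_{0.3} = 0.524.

n = 24 per group

Cohen's d = |M₁ − M₂| / SD_pooled = |44.4 − 27.5| / 21.1 = 16.9 / 21.1 = 0.801.
For two independent groups with equal n: n = 2·((z_{α/2} + z_β) / d)².
z_{α/2} + z_β = 2.241 + 0.524 = 2.765.
n = 2 × (2.765 / 0.801)² = 2 × 3.452² = 2 × 11.92 = 23.8.
Round up to the next whole participant.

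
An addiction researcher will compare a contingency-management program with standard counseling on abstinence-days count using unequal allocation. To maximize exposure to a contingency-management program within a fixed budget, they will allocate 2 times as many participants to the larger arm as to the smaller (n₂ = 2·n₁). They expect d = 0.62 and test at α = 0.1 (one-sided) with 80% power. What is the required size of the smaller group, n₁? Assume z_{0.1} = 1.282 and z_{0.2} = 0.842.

With allocation ratio k = n₂/n₁ = 2, Var(x̄₁−x̄₂) = σ²(1/n₁ + 1/(k·n₁)) = σ²·(k+1)/(k·n₁).
So n₁ = (1 + 1/k)·((z_{α} + z_β)/d)² = 1.500 × (2.124/0.62)².
n₁ = 1.500 × 11.74 = 17.6.
Round up: n₁ = 18, giving n₂ = 2 × 18 = 36.

n₁ = 18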